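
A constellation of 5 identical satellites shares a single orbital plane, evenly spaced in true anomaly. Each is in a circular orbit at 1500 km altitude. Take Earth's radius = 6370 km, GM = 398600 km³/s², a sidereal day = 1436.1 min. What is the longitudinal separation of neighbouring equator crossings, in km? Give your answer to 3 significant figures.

645 km

Semi-major axis a = 6370 + 1500 = 7870 km. Period T = 2π√(a³/μ) = 2π√(7870³/398600) = 6948.2 s = 115.80 min.
Single-satellite node shift = (6948.2/86166) × 360° = 29.03°.
With 5 satellites evenly phased, successive equator crossings are 29.03/5 = 5.806° apart.
That is 5.806 × 111.2 = 645 km at the equator.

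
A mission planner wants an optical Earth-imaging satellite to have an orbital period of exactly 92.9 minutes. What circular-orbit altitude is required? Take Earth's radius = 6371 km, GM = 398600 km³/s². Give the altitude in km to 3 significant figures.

424 km

T = 92.9 min = 5574.0 s.
From T = 2π√(a³/μ): a = (μ T²/4π²)^(1/3) = (398600 × 5574.0² / 4π²)^(1/3) = 6795 km.
Altitude h = a − R = 6795 − 6371 = 424 km.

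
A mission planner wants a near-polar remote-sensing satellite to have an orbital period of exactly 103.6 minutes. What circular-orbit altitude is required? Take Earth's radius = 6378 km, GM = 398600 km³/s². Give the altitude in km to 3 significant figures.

T = 103.6 min = 6216.0 s.
From T = 2π√(a³/μ): a = (μ T²/4π²)^(1/3) = (398600 × 6216.0² / 4π²)^(1/3) = 7307 km.
Altitude h = a − R = 7307 − 6378 = 929 km.

929 km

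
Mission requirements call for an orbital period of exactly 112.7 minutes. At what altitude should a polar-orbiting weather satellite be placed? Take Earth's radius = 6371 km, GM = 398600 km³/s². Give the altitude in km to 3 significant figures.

T = 112.7 min = 6762.0 s.
From T = 2π√(a³/μ): a = (μ T²/4π²)^(1/3) = (398600 × 6762.0² / 4π²)^(1/3) = 7729 km.
Altitude h = a − R = 7729 − 6371 = 1358 km.

1360 km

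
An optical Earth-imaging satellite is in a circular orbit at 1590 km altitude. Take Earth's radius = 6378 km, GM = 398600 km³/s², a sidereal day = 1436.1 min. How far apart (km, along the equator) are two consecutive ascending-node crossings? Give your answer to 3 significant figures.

3290 km

Semi-major axis a = 6378 + 1590 = 7968 km. Period T = 2π√(a³/μ) = 2π√(7968³/398600) = 7078.4 s = 117.97 min.
During one orbit Earth rotates (7078.4 / 86166) × 360° = 29.57°.
At the equator that is 29.57° × (2π·6378/360) km/° = 29.57 × 111.3 = 3292 km.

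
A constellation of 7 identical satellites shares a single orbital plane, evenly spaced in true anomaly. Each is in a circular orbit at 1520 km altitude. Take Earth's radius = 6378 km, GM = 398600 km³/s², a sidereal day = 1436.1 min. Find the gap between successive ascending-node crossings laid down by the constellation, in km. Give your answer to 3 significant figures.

Semi-major axis a = 6378 + 1520 = 7898 km. Period T = 2π√(a³/μ) = 2π√(7898³/398600) = 6985.3 s = 116.42 min.
Single-satellite node shift = (6985.3/86166) × 360° = 29.18°.
With 7 satellites evenly phased, successive equator crossings are 29.18/7 = 4.169° apart.
That is 4.169 × 111.3 = 464 km at the equator.

464 km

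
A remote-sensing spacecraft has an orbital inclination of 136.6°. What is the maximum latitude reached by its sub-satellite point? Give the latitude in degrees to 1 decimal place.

Retrograde orbit: the ground track reaches ±(180° − i) = ±(180 − 136.6) = ±43.4°.

43.4°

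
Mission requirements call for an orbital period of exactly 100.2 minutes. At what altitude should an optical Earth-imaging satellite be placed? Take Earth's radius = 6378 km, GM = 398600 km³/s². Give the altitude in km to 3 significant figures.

768 km

T = 100.2 min = 6012.0 s.
From T = 2π√(a³/μ): a = (μ T²/4π²)^(1/3) = (398600 × 6012.0² / 4π²)^(1/3) = 7146 km.
Altitude h = a − R = 7146 − 6378 = 768 km.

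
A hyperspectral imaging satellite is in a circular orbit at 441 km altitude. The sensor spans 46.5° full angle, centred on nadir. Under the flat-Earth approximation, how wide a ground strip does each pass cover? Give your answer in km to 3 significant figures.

Half-angle = 46.5°/2 = 23.25°.
Swath width ≈ 2h·tan(θ/2) = 2 × 441 × tan(23.25°) = 378.9 km.

379 km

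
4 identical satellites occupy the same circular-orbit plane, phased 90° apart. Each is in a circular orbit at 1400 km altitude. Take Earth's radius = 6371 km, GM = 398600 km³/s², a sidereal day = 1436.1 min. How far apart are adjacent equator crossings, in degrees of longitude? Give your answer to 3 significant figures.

7.12°

Semi-major axis a = 6371 + 1400 = 7771 km. Period T = 2π√(a³/μ) = 2π√(7771³/398600) = 6817.5 s = 113.63 min.
Single-satellite node shift = (6817.5/86166) × 360° = 28.48°.
With 4 satellites evenly phased, successive equator crossings are 28.48/4 = 7.121° apart.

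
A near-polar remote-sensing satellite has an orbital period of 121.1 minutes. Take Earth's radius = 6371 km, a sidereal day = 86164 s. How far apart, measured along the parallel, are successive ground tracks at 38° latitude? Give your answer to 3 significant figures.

2660 km

T = 121.1 min = 7266.0 s.
Node shift per orbit = (7266.0/86164) × 360° = 30.36°.
Equatorial spacing = 30.36 × 111.2 km/° = 3376 km.
At 38° latitude, spacing = 3376 × cos(38°) = 2660 km.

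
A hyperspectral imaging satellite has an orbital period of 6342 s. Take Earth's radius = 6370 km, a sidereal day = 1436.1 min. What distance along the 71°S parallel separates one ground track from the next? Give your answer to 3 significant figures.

959 km

Node shift per orbit = (6342.0/86166) × 360° = 26.50°.
Equatorial spacing = 26.50 × 111.2 km/° = 2946 km.
At 71° latitude, spacing = 2946 × cos(71°) = 959 km.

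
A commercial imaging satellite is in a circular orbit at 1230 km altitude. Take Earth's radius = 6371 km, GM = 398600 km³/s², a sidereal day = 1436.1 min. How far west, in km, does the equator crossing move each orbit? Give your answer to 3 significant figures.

3060 km

Semi-major axis a = 6371 + 1230 = 7601 km. Period T = 2π√(a³/μ) = 2π√(7601³/398600) = 6595.0 s = 109.92 min.
During one orbit Earth rotates (6595.0 / 86166) × 360° = 27.55°.
At the equator that is 27.55° × (2π·6371/360) km/° = 27.55 × 111.2 = 3064 km.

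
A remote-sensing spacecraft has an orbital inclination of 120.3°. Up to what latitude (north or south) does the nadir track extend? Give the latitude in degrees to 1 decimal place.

59.7°

Retrograde orbit: the ground track reaches ±(180° − i) = ±(180 − 120.3) = ±59.7°.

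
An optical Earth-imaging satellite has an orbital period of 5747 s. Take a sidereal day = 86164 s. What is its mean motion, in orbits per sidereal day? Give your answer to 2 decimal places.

14.99

Orbits per sidereal day = 86164 / 5747.0 = 14.993.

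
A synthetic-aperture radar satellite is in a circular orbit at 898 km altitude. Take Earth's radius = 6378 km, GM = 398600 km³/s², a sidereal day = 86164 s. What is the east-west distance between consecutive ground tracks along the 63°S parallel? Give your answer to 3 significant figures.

1300 km

Semi-major axis a = 6378 + 898 = 7276 km. Period T = 2π√(a³/μ) = 2π√(7276³/398600) = 6176.6 s = 102.94 min.
Node shift per orbit = (6176.6/86164) × 360° = 25.81°.
Equatorial spacing = 25.81 × 111.3 km/° = 2873 km.
At 63° latitude, spacing = 2873 × cos(63°) = 1304 km.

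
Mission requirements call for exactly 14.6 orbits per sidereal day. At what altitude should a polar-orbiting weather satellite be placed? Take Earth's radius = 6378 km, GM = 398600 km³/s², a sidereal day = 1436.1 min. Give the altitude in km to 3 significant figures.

681 km

Required period T = 86166 / 14.6 = 5901.8 s.
From T = 2π√(a³/μ): a = (μ T²/4π²)^(1/3) = (398600 × 5901.8² / 4π²)^(1/3) = 7059 km.
Altitude h = a − R = 7059 − 6378 = 681 km.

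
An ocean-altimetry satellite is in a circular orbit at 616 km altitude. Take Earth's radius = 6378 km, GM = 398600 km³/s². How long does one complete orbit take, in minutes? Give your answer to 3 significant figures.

97.0 min

Semi-major axis a = 6378 + 616 = 6994 km. Period T = 2π√(a³/μ) = 2π√(6994³/398600) = 5821.0 s = 97.02 min.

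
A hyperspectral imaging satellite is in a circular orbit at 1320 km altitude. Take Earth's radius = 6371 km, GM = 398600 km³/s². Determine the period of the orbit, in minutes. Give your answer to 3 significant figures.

112 min

Semi-major axis a = 6371 + 1320 = 7691 km. Period T = 2π√(a³/μ) = 2π√(7691³/398600) = 6712.5 s = 111.88 min.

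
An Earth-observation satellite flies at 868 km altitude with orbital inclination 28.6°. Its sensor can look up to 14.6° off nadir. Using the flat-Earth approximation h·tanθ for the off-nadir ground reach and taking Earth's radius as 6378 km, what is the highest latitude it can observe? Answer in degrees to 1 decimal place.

30.6°

For a prograde orbit the ground track reaches latitude ±i = ±28.6°.
Sensor half-swath on the ground ≈ 868·tan(14.6°) = 226 km = 2.03° of latitude.
Maximum observable latitude ≈ 28.6 + 2.03 = 30.6°.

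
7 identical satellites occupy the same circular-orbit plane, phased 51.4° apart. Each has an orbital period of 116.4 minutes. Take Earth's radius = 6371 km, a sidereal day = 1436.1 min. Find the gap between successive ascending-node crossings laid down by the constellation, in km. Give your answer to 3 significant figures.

T = 116.4 min = 6984.0 s.
Single-satellite node shift = (6984.0/86166) × 360° = 29.18°.
With 7 satellites evenly phased, successive equator crossings are 29.18/7 = 4.168° apart.
That is 4.168 × 111.2 = 464 km at the equator.

464 km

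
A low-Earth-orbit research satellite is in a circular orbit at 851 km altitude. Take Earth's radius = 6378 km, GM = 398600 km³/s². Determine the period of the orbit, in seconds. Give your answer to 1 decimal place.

6116.9 seconds

Semi-major axis a = 6378 + 851 = 7229 km. Period T = 2π√(a³/μ) = 2π√(7229³/398600) = 6116.9 s = 101.95 min.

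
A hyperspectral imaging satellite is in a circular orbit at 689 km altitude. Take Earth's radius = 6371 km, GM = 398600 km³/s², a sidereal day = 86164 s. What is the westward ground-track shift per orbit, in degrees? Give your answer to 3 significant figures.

Semi-major axis a = 6371 + 689 = 7060 km. Period T = 2π√(a³/μ) = 2π√(7060³/398600) = 5903.6 s = 98.39 min.
During one orbit Earth rotates (5903.6 / 86164) × 360° = 24.67°.

24.7°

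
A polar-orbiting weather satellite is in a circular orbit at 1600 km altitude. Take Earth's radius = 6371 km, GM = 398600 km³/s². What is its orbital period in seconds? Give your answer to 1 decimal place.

7082.4 seconds

Semi-major axis a = 6371 + 1600 = 7971 km. Period T = 2π√(a³/μ) = 2π√(7971³/398600) = 7082.4 s = 118.04 min.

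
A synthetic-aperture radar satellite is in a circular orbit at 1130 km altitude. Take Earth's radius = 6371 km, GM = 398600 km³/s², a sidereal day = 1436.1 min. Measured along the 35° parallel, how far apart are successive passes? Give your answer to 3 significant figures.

2460 km

Semi-major axis a = 6371 + 1130 = 7501 km. Period T = 2π√(a³/μ) = 2π√(7501³/398600) = 6465.3 s = 107.76 min.
Node shift per orbit = (6465.3/86166) × 360° = 27.01°.
Equatorial spacing = 27.01 × 111.2 km/° = 3004 km.
At 35° latitude, spacing = 3004 × cos(35°) = 2460 km.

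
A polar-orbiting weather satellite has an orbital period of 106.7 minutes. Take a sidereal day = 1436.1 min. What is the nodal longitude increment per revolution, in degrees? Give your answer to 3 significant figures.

T = 106.7 min = 6402.0 s.
During one orbit Earth rotates (6402.0 / 86166) × 360° = 26.75°.

26.7°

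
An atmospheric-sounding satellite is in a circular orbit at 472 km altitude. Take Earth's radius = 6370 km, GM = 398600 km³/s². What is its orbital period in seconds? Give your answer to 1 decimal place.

5632.3 seconds

Semi-major axis a = 6370 + 472 = 6842 km. Period T = 2π√(a³/μ) = 2π√(6842³/398600) = 5632.3 s = 93.87 min.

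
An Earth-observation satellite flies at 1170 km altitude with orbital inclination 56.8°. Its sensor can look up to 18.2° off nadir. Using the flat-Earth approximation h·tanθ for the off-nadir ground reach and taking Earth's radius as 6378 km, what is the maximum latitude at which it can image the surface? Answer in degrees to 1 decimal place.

For a prograde orbit the ground track reaches latitude ±i = ±56.8°.
Sensor half-swath on the ground ≈ 1170·tan(18.2°) = 385 km = 3.46° of latitude.
Maximum observable latitude ≈ 56.8 + 3.46 = 60.3°.

60.3°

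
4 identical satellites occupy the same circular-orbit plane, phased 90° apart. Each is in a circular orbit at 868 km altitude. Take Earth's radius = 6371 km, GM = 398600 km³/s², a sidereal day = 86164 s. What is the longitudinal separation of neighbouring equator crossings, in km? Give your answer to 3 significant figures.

Semi-major axis a = 6371 + 868 = 7239 km. Period T = 2π√(a³/μ) = 2π√(7239³/398600) = 6129.6 s = 102.16 min.
Single-satellite node shift = (6129.6/86164) × 360° = 25.61°.
With 4 satellites evenly phased, successive equator crossings are 25.61/4 = 6.402° apart.
That is 6.402 × 111.2 = 712 km at the equator.

712 km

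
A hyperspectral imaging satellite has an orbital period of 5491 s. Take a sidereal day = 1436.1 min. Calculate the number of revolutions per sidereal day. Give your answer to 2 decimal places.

Orbits per sidereal day = 86166 / 5491.0 = 15.692.

15.69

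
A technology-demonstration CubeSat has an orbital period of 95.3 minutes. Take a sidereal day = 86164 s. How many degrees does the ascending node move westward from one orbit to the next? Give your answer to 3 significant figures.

23.9°

T = 95.3 min = 5718.0 s.
During one orbit Earth rotates (5718.0 / 86164) × 360° = 23.89°.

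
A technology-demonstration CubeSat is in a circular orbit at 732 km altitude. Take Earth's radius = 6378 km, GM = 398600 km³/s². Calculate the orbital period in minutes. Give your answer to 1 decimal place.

Semi-major axis a = 6378 + 732 = 7110 km. Period T = 2π√(a³/μ) = 2π√(7110³/398600) = 5966.4 s = 99.44 min.

99.4 min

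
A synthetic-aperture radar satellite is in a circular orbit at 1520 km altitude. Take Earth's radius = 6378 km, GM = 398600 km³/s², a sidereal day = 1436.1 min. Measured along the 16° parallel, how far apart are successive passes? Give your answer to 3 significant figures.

3120 km

Semi-major axis a = 6378 + 1520 = 7898 km. Period T = 2π√(a³/μ) = 2π√(7898³/398600) = 6985.3 s = 116.42 min.
Node shift per orbit = (6985.3/86166) × 360° = 29.18°.
Equatorial spacing = 29.18 × 111.3 km/° = 3249 km.
At 16° latitude, spacing = 3249 × cos(16°) = 3123 km.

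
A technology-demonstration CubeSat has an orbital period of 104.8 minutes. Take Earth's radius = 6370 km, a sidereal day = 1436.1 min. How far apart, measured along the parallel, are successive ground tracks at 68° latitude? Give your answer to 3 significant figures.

1090 km

T = 104.8 min = 6288.0 s.
Node shift per orbit = (6288.0/86166) × 360° = 26.27°.
Equatorial spacing = 26.27 × 111.2 km/° = 2921 km.
At 68° latitude, spacing = 2921 × cos(68°) = 1094 km.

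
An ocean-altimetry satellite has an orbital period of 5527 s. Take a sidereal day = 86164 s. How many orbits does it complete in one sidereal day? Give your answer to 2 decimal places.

15.59

Orbits per sidereal day = 86164 / 5527.0 = 15.590.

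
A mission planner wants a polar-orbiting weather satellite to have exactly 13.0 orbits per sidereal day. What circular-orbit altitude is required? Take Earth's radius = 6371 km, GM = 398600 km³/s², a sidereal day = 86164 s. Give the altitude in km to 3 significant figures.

Required period T = 86164 / 13.0 = 6628.0 s.
From T = 2π√(a³/μ): a = (μ T²/4π²)^(1/3) = (398600 × 6628.0² / 4π²)^(1/3) = 7626 km.
Altitude h = a − R = 7626 − 6371 = 1255 km.

1260 km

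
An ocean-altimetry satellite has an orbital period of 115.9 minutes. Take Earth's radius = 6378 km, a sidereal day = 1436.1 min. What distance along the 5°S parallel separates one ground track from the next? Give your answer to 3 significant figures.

3220 km

T = 115.9 min = 6954.0 s.
Node shift per orbit = (6954.0/86166) × 360° = 29.05°.
Equatorial spacing = 29.05 × 111.3 km/° = 3234 km.
At 5° latitude, spacing = 3234 × cos(5°) = 3222 km.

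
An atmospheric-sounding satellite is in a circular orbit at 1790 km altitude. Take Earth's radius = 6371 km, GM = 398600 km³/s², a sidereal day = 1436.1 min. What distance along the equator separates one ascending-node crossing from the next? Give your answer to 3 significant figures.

Semi-major axis a = 6371 + 1790 = 8161 km. Period T = 2π√(a³/μ) = 2π√(8161³/398600) = 7337.1 s = 122.29 min.
During one orbit Earth rotates (7337.1 / 86166) × 360° = 30.65°.
At the equator that is 30.65° × (2π·6371/360) km/° = 30.65 × 111.2 = 3409 km.

3410 km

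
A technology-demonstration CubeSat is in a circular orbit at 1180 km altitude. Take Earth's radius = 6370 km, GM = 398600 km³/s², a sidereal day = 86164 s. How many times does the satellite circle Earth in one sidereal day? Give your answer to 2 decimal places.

Semi-major axis a = 6370 + 1180 = 7550 km. Period T = 2π√(a³/μ) = 2π√(7550³/398600) = 6528.8 s = 108.81 min.
Orbits per sidereal day = 86164 / 6528.8 = 13.198.

13.20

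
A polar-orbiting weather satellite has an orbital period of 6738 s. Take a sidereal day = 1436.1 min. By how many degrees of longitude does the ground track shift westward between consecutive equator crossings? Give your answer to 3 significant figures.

During one orbit Earth rotates (6738.0 / 86166) × 360° = 28.15°.

28.2°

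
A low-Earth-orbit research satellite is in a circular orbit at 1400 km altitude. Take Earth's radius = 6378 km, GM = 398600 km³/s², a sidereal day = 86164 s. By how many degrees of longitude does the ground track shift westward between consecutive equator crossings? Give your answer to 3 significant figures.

28.5°

Semi-major axis a = 6378 + 1400 = 7778 km. Period T = 2π√(a³/μ) = 2π√(7778³/398600) = 6826.7 s = 113.78 min.
During one orbit Earth rotates (6826.7 / 86164) × 360° = 28.52°.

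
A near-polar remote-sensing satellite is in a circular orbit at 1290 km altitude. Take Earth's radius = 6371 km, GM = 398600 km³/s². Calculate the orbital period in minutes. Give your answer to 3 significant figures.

111 min

Semi-major axis a = 6371 + 1290 = 7661 km. Period T = 2π√(a³/μ) = 2π√(7661³/398600) = 6673.3 s = 111.22 min.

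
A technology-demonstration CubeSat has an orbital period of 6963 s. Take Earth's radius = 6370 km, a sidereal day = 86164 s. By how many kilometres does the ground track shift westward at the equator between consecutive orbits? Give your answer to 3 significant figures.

During one orbit Earth rotates (6963.0 / 86164) × 360° = 29.09°.
At the equator that is 29.09° × (2π·6370/360) km/° = 29.09 × 111.2 = 3234 km.

3230 km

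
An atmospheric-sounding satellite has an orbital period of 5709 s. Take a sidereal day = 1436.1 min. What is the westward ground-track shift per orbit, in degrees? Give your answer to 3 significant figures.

23.9°

During one orbit Earth rotates (5709.0 / 86166) × 360° = 23.85°.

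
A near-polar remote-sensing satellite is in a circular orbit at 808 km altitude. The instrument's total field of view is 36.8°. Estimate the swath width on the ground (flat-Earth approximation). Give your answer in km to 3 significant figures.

538 km

Half-angle = 36.8°/2 = 18.4°.
Swath width ≈ 2h·tan(θ/2) = 2 × 808 × tan(18.4°) = 537.6 km.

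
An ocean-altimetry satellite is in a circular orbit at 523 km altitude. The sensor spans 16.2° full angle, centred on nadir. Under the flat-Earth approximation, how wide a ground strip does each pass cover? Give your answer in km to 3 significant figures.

149 km

Half-angle = 16.2°/2 = 8.1°.
Swath width ≈ 2h·tan(θ/2) = 2 × 523 × tan(8.1°) = 148.9 km.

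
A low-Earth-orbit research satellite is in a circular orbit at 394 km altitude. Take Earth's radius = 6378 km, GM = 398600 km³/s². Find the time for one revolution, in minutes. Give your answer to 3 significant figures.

Semi-major axis a = 6378 + 394 = 6772 km. Period T = 2π√(a³/μ) = 2π√(6772³/398600) = 5546.1 s = 92.43 min.

92.4 min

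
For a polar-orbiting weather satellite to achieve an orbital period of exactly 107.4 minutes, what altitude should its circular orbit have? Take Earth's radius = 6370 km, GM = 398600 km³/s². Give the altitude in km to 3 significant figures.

T = 107.4 min = 6444.0 s.
From T = 2π√(a³/μ): a = (μ T²/4π²)^(1/3) = (398600 × 6444.0² / 4π²)^(1/3) = 7485 km.
Altitude h = a − R = 7485 − 6370 = 1115 km.

1110 km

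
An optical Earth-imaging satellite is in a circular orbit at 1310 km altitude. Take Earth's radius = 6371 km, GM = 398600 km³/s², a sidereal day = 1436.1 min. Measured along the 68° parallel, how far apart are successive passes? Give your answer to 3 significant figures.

1170 km

Semi-major axis a = 6371 + 1310 = 7681 km. Period T = 2π√(a³/μ) = 2π√(7681³/398600) = 6699.4 s = 111.66 min.
Node shift per orbit = (6699.4/86166) × 360° = 27.99°.
Equatorial spacing = 27.99 × 111.2 km/° = 3112 km.
At 68° latitude, spacing = 3112 × cos(68°) = 1166 km.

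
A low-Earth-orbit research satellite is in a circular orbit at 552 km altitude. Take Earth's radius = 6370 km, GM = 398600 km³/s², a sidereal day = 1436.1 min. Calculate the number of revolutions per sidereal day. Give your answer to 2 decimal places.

Semi-major axis a = 6370 + 552 = 6922 km. Period T = 2π√(a³/μ) = 2π√(6922³/398600) = 5731.4 s = 95.52 min.
Orbits per sidereal day = 86166 / 5731.4 = 15.034.

15.03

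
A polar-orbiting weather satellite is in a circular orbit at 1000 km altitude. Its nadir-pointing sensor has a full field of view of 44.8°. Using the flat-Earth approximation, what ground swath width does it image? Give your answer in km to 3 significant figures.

Half-angle = 44.8°/2 = 22.4°.
Swath width ≈ 2h·tan(θ/2) = 2 × 1000 × tan(22.4°) = 824.3 km.

824 km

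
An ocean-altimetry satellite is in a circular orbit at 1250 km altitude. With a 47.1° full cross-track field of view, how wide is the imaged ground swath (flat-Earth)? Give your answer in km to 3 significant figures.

Half-angle = 47.1°/2 = 23.55°.
Swath width ≈ 2h·tan(θ/2) = 2 × 1250 × tan(23.55°) = 1089.6 km.

1090 km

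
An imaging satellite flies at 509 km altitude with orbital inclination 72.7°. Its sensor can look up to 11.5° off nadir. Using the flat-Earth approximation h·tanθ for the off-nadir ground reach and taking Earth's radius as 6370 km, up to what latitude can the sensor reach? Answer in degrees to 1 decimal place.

For a prograde orbit the ground track reaches latitude ±i = ±72.7°.
Sensor half-swath on the ground ≈ 509·tan(11.5°) = 104 km = 0.93° of latitude.
Maximum observable latitude ≈ 72.7 + 0.93 = 73.6°.

73.6°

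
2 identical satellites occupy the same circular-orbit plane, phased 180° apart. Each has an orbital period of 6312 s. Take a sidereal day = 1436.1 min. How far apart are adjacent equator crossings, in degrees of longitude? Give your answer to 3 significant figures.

13.2°

Single-satellite node shift = (6312.0/86166) × 360° = 26.37°.
With 2 satellites evenly phased, successive equator crossings are 26.37/2 = 13.186° apart.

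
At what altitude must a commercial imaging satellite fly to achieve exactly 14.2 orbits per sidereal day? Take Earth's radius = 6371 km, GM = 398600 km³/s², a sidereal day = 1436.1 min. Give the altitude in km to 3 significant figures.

819 km

Required period T = 86166 / 14.2 = 6068.0 s.
From T = 2π√(a³/μ): a = (μ T²/4π²)^(1/3) = (398600 × 6068.0² / 4π²)^(1/3) = 7190 km.
Altitude h = a − R = 7190 − 6371 = 819 km.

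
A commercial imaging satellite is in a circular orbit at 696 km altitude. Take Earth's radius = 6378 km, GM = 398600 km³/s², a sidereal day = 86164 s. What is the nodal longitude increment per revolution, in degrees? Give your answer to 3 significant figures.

Semi-major axis a = 6378 + 696 = 7074 km. Period T = 2π√(a³/μ) = 2π√(7074³/398600) = 5921.2 s = 98.69 min.
During one orbit Earth rotates (5921.2 / 86164) × 360° = 24.74°.

24.7°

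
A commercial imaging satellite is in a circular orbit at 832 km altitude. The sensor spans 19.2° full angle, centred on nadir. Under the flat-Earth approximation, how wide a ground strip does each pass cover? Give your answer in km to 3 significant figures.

281 km

Half-angle = 19.2°/2 = 9.6°.
Swath width ≈ 2h·tan(θ/2) = 2 × 832 × tan(9.6°) = 281.4 km.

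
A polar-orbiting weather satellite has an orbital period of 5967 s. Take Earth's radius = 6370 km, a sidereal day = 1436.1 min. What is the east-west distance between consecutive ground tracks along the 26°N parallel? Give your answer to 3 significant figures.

2490 km

Node shift per orbit = (5967.0/86166) × 360° = 24.93°.
Equatorial spacing = 24.93 × 111.2 km/° = 2772 km.
At 26° latitude, spacing = 2772 × cos(26°) = 2491 km.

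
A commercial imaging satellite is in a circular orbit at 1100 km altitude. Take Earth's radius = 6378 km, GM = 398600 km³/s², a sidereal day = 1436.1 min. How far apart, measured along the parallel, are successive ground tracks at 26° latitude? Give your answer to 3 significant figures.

2690 km

Semi-major axis a = 6378 + 1100 = 7478 km. Period T = 2π√(a³/μ) = 2π√(7478³/398600) = 6435.6 s = 107.26 min.
Node shift per orbit = (6435.6/86166) × 360° = 26.89°.
Equatorial spacing = 26.89 × 111.3 km/° = 2993 km.
At 26° latitude, spacing = 2993 × cos(26°) = 2690 km.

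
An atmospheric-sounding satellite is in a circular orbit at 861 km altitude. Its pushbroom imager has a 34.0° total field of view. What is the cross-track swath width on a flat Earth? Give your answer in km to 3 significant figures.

Half-angle = 34.0°/2 = 17°.
Swath width ≈ 2h·tan(θ/2) = 2 × 861 × tan(17°) = 526.5 km.

526 km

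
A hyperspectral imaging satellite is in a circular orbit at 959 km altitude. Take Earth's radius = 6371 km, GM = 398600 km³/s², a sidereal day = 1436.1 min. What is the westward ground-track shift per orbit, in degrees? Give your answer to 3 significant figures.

Semi-major axis a = 6371 + 959 = 7330 km. Period T = 2π√(a³/μ) = 2π√(7330³/398600) = 6245.5 s = 104.09 min.
During one orbit Earth rotates (6245.5 / 86166) × 360° = 26.09°.

26.1°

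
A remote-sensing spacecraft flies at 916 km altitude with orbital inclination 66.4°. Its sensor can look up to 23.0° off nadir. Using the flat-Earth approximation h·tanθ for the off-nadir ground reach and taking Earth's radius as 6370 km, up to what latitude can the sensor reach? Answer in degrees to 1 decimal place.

69.9°

For a prograde orbit the ground track reaches latitude ±i = ±66.4°.
Sensor half-swath on the ground ≈ 916·tan(23.0°) = 389 km = 3.50° of latitude.
Maximum observable latitude ≈ 66.4 + 3.50 = 69.9°.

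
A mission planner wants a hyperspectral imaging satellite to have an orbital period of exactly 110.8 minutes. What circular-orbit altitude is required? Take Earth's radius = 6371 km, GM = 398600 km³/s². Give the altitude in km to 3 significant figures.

T = 110.8 min = 6648.0 s.
From T = 2π√(a³/μ): a = (μ T²/4π²)^(1/3) = (398600 × 6648.0² / 4π²)^(1/3) = 7642 km.
Altitude h = a − R = 7642 − 6371 = 1271 km.

1270 km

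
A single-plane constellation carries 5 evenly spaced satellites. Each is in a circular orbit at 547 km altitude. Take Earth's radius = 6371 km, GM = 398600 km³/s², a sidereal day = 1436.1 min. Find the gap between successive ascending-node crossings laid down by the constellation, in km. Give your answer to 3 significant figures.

Semi-major axis a = 6371 + 547 = 6918 km. Period T = 2π√(a³/μ) = 2π√(6918³/398600) = 5726.4 s = 95.44 min.
Single-satellite node shift = (5726.4/86166) × 360° = 23.92°.
With 5 satellites evenly phased, successive equator crossings are 23.92/5 = 4.785° apart.
That is 4.785 × 111.2 = 532 km at the equator.

532 km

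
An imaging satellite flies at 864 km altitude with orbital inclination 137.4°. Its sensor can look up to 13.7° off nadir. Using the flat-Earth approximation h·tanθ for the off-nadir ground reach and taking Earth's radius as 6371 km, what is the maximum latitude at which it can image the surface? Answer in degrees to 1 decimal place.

44.5°

Retrograde orbit: the ground track reaches ±(180° − i) = ±(180 − 137.4) = ±42.6°.
Sensor half-swath on the ground ≈ 864·tan(13.7°) = 211 km = 1.89° of latitude.
Maximum observable latitude ≈ 42.6 + 1.89 = 44.5°.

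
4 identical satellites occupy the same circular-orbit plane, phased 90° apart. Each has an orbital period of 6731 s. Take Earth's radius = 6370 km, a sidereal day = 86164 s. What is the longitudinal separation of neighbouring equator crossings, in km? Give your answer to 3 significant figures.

782 km

Single-satellite node shift = (6731.0/86164) × 360° = 28.12°.
With 4 satellites evenly phased, successive equator crossings are 28.12/4 = 7.031° apart.
That is 7.031 × 111.2 = 782 km at the equator.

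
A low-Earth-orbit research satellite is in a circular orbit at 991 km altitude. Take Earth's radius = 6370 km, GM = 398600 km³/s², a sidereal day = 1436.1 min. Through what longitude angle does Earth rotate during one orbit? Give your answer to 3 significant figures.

Semi-major axis a = 6370 + 991 = 7361 km. Period T = 2π√(a³/μ) = 2π√(7361³/398600) = 6285.2 s = 104.75 min.
During one orbit Earth rotates (6285.2 / 86166) × 360° = 26.26°.

26.3°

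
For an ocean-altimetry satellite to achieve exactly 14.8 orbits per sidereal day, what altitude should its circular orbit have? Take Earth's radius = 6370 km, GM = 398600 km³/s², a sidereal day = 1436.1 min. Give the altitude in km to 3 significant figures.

Required period T = 86166 / 14.8 = 5822.0 s.
From T = 2π√(a³/μ): a = (μ T²/4π²)^(1/3) = (398600 × 5822.0² / 4π²)^(1/3) = 6995 km.
Altitude h = a − R = 6995 − 6370 = 625 km.

625 km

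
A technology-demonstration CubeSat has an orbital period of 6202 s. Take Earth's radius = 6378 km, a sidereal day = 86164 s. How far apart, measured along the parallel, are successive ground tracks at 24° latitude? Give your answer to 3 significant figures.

Node shift per orbit = (6202.0/86164) × 360° = 25.91°.
Equatorial spacing = 25.91 × 111.3 km/° = 2884 km.
At 24° latitude, spacing = 2884 × cos(24°) = 2635 km.

2640 km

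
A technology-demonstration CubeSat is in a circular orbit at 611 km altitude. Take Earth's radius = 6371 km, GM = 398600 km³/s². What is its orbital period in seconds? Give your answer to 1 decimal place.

5806.1 seconds

Semi-major axis a = 6371 + 611 = 6982 km. Period T = 2π√(a³/μ) = 2π√(6982³/398600) = 5806.1 s = 96.77 min.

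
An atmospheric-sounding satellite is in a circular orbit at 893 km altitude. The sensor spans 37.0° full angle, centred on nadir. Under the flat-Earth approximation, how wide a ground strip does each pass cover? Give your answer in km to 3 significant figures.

Half-angle = 37.0°/2 = 18.5°.
Swath width ≈ 2h·tan(θ/2) = 2 × 893 × tan(18.5°) = 597.6 km.

598 km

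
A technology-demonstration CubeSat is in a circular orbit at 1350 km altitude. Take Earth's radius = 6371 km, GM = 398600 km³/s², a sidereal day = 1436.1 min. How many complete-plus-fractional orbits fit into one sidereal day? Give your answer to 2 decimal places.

Semi-major axis a = 6371 + 1350 = 7721 km. Period T = 2π√(a³/μ) = 2π√(7721³/398600) = 6751.8 s = 112.53 min.
Orbits per sidereal day = 86166 / 6751.8 = 12.762.

12.76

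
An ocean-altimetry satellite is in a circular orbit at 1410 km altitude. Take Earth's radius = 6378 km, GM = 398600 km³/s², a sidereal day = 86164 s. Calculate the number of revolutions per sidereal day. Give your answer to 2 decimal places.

Semi-major axis a = 6378 + 1410 = 7788 km. Period T = 2π√(a³/μ) = 2π√(7788³/398600) = 6839.9 s = 114.00 min.
Orbits per sidereal day = 86164 / 6839.9 = 12.597.

12.60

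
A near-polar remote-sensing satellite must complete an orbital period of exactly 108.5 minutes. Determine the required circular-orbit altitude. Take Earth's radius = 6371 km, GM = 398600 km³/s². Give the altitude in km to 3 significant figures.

1160 km

T = 108.5 min = 6510.0 s.
From T = 2π√(a³/μ): a = (μ T²/4π²)^(1/3) = (398600 × 6510.0² / 4π²)^(1/3) = 7536 km.
Altitude h = a − R = 7536 − 6371 = 1165 km.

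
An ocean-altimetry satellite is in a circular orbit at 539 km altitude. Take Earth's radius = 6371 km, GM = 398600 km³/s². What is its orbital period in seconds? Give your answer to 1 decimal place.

Semi-major axis a = 6371 + 539 = 6910 km. Period T = 2π√(a³/μ) = 2π√(6910³/398600) = 5716.5 s = 95.27 min.

5716.5 seconds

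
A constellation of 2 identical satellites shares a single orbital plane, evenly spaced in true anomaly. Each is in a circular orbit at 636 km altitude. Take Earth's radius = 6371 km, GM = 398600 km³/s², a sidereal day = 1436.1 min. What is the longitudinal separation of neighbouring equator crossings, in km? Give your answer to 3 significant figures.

Semi-major axis a = 6371 + 636 = 7007 km. Period T = 2π√(a³/μ) = 2π√(7007³/398600) = 5837.3 s = 97.29 min.
Single-satellite node shift = (5837.3/86166) × 360° = 24.39°.
With 2 satellites evenly phased, successive equator crossings are 24.39/2 = 12.194° apart.
That is 12.194 × 111.2 = 1356 km at the equator.

1360 km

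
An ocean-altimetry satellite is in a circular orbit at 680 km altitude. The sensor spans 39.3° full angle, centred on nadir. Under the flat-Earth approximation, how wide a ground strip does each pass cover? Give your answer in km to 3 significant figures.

486 km

Half-angle = 39.3°/2 = 19.65°.
Swath width ≈ 2h·tan(θ/2) = 2 × 680 × tan(19.65°) = 485.6 km.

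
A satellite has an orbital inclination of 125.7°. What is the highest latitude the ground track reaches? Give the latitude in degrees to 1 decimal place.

54.3°

Retrograde orbit: the ground track reaches ±(180° − i) = ±(180 − 125.7) = ±54.3°.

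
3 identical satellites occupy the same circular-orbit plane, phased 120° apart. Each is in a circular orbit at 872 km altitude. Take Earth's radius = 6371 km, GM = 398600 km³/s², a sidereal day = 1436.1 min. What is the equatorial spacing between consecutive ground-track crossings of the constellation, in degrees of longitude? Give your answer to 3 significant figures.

8.54°

Semi-major axis a = 6371 + 872 = 7243 km. Period T = 2π√(a³/μ) = 2π√(7243³/398600) = 6134.6 s = 102.24 min.
Single-satellite node shift = (6134.6/86166) × 360° = 25.63°.
With 3 satellites evenly phased, successive equator crossings are 25.63/3 = 8.543° apart.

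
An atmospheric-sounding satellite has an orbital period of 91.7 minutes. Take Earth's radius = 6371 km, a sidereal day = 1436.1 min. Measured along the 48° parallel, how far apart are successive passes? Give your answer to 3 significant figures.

1710 km

T = 91.7 min = 5502.0 s.
Node shift per orbit = (5502.0/86166) × 360° = 22.99°.
Equatorial spacing = 22.99 × 111.2 km/° = 2556 km.
At 48° latitude, spacing = 2556 × cos(48°) = 1710 km.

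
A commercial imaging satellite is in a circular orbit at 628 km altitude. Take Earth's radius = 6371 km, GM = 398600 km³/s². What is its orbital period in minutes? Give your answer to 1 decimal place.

Semi-major axis a = 6371 + 628 = 6999 km. Period T = 2π√(a³/μ) = 2π√(6999³/398600) = 5827.3 s = 97.12 min.

97.1 min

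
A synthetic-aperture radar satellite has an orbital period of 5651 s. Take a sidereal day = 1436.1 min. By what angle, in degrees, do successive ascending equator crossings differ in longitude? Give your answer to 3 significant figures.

23.6°

During one orbit Earth rotates (5651.0 / 86166) × 360° = 23.61°.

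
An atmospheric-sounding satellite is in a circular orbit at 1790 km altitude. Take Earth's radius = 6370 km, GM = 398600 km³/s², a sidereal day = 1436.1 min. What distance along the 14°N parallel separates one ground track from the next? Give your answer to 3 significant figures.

Semi-major axis a = 6370 + 1790 = 8160 km. Period T = 2π√(a³/μ) = 2π√(8160³/398600) = 7335.8 s = 122.26 min.
Node shift per orbit = (7335.8/86166) × 360° = 30.65°.
Equatorial spacing = 30.65 × 111.2 km/° = 3407 km.
At 14° latitude, spacing = 3407 × cos(14°) = 3306 km.

3310 km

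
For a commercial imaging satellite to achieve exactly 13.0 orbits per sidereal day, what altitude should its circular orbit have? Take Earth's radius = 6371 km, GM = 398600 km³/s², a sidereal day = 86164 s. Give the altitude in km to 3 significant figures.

Required period T = 86164 / 13.0 = 6628.0 s.
From T = 2π√(a³/μ): a = (μ T²/4π²)^(1/3) = (398600 × 6628.0² / 4π²)^(1/3) = 7626 km.
Altitude h = a − R = 7626 − 6371 = 1255 km.

1260 km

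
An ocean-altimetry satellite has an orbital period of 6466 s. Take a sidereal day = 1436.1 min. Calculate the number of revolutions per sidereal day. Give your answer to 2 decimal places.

Orbits per sidereal day = 86166 / 6466.0 = 13.326.

13.33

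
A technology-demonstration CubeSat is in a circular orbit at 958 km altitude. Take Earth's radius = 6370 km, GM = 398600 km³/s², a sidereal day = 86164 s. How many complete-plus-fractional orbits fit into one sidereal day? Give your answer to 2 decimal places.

13.80

Semi-major axis a = 6370 + 958 = 7328 km. Period T = 2π√(a³/μ) = 2π√(7328³/398600) = 6242.9 s = 104.05 min.
Orbits per sidereal day = 86164 / 6242.9 = 13.802.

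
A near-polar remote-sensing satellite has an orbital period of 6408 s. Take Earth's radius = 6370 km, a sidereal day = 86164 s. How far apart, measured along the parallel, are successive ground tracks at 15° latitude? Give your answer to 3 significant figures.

Node shift per orbit = (6408.0/86164) × 360° = 26.77°.
Equatorial spacing = 26.77 × 111.2 km/° = 2977 km.
At 15° latitude, spacing = 2977 × cos(15°) = 2875 km.

2880 km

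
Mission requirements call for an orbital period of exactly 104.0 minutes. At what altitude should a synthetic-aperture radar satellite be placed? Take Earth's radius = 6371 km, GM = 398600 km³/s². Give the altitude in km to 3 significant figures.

T = 104.0 min = 6240.0 s.
From T = 2π√(a³/μ): a = (μ T²/4π²)^(1/3) = (398600 × 6240.0² / 4π²)^(1/3) = 7326 km.
Altitude h = a − R = 7326 − 6371 = 955 km.

955 km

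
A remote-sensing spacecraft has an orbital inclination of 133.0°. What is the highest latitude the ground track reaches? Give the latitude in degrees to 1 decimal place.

47.0°

Retrograde orbit: the ground track reaches ±(180° − i) = ±(180 − 133.0) = ±47.0°.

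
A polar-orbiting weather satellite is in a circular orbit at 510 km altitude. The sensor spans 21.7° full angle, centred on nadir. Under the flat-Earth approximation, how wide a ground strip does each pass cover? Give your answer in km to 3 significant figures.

195 km

Half-angle = 21.7°/2 = 10.85°.
Swath width ≈ 2h·tan(θ/2) = 2 × 510 × tan(10.85°) = 195.5 km.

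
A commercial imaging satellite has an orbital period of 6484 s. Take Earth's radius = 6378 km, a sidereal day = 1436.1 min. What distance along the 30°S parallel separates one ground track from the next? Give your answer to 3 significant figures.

2610 km

Node shift per orbit = (6484.0/86166) × 360° = 27.09°.
Equatorial spacing = 27.09 × 111.3 km/° = 3016 km.
At 30° latitude, spacing = 3016 × cos(30°) = 2612 km.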